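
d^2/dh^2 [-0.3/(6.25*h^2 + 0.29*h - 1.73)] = (23.4375*h^2 + 1.0875*h - 0.3*(12.5*h + 0.29)*(25.0*h + 0.58) - 6.4875)/(6.25*h^2 + 0.29*h - 1.73)^3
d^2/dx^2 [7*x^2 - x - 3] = 14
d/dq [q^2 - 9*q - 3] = 2*q - 9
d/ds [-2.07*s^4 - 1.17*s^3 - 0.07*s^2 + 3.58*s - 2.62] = -8.28*s^3 - 3.51*s^2 - 0.14*s + 3.58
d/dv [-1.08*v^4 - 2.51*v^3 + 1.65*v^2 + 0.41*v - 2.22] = -4.32*v^3 - 7.53*v^2 + 3.3*v + 0.41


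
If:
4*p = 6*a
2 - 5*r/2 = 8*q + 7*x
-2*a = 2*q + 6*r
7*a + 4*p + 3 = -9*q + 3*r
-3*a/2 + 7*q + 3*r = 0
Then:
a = -18/109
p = -27/109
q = -15/218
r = 17/218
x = 1027/3052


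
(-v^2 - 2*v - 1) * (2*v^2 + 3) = -2*v^4 - 4*v^3 - 5*v^2 - 6*v - 3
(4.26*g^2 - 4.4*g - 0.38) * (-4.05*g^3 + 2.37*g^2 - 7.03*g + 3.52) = -17.253*g^5 + 27.9162*g^4 - 38.8368*g^3 + 45.0266*g^2 - 12.8166*g - 1.3376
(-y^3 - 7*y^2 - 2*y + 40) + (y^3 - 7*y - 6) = -7*y^2 - 9*y + 34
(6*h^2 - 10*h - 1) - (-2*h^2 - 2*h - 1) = 8*h^2 - 8*h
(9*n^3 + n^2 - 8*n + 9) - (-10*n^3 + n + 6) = 19*n^3 + n^2 - 9*n + 3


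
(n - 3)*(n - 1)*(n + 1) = n^3 - 3*n^2 - n + 3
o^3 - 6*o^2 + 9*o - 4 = (o - 4)*(o - 1)^2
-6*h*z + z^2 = z*(-6*h + z)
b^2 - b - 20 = (b - 5)*(b + 4)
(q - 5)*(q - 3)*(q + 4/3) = q^3 - 20*q^2/3 + 13*q/3 + 20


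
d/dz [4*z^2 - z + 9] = 8*z - 1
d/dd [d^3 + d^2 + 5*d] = 3*d^2 + 2*d + 5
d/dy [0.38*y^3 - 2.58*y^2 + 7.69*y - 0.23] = 1.14*y^2 - 5.16*y + 7.69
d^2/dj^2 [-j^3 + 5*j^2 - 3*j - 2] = 10 - 6*j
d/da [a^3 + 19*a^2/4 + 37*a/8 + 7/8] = 3*a^2 + 19*a/2 + 37/8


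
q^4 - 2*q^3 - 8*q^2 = q^2*(q - 4)*(q + 2)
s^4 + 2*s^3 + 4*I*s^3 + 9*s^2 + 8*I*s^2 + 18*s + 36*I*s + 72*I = (s + 2)*(s - 3*I)*(s + 3*I)*(s + 4*I)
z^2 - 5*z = z*(z - 5)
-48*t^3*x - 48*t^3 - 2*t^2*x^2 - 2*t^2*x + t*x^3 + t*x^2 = (-8*t + x)*(6*t + x)*(t*x + t)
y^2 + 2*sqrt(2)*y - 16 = (y - 2*sqrt(2))*(y + 4*sqrt(2))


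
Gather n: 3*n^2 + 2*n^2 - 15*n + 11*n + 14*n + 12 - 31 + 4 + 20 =5*n^2 + 10*n + 5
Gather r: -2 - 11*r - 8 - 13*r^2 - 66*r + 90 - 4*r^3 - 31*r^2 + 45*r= -4*r^3 - 44*r^2 - 32*r + 80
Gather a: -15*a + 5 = 5 - 15*a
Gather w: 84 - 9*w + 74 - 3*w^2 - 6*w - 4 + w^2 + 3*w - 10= -2*w^2 - 12*w + 144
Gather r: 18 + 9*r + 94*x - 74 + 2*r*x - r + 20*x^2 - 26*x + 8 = r*(2*x + 8) + 20*x^2 + 68*x - 48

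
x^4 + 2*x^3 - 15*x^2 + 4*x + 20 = (x - 2)^2*(x + 1)*(x + 5)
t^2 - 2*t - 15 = (t - 5)*(t + 3)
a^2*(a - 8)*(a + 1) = a^4 - 7*a^3 - 8*a^2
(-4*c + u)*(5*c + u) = -20*c^2 + c*u + u^2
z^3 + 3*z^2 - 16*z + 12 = (z - 2)*(z - 1)*(z + 6)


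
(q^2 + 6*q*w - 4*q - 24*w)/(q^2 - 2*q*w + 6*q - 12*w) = (q^2 + 6*q*w - 4*q - 24*w)/(q^2 - 2*q*w + 6*q - 12*w)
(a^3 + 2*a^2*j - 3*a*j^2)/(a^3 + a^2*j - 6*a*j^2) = (a - j)/(a - 2*j)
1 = 1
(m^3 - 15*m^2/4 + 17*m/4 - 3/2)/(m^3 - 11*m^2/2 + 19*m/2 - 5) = (4*m - 3)/(2*(2*m - 5))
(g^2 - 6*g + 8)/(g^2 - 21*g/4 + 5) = 4*(g - 2)/(4*g - 5)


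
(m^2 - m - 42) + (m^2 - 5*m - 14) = 2*m^2 - 6*m - 56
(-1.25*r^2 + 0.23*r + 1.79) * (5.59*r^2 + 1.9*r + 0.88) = -6.9875*r^4 - 1.0893*r^3 + 9.3431*r^2 + 3.6034*r + 1.5752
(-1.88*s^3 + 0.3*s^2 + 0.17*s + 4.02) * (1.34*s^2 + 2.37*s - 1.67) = -2.5192*s^5 - 4.0536*s^4 + 4.0784*s^3 + 5.2887*s^2 + 9.2435*s - 6.7134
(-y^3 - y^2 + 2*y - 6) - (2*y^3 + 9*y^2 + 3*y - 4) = -3*y^3 - 10*y^2 - y - 2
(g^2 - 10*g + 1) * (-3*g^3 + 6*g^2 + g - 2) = -3*g^5 + 36*g^4 - 62*g^3 - 6*g^2 + 21*g - 2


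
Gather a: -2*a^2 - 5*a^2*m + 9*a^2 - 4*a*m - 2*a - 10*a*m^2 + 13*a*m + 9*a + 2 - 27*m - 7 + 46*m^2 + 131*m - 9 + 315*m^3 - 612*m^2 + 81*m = a^2*(7 - 5*m) + a*(-10*m^2 + 9*m + 7) + 315*m^3 - 566*m^2 + 185*m - 14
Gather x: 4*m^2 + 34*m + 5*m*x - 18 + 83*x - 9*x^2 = 4*m^2 + 34*m - 9*x^2 + x*(5*m + 83) - 18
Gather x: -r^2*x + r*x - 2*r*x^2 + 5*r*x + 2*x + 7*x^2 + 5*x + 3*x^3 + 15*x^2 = 3*x^3 + x^2*(22 - 2*r) + x*(-r^2 + 6*r + 7)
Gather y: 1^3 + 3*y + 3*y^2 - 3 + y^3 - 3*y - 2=y^3 + 3*y^2 - 4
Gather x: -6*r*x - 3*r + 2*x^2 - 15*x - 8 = -3*r + 2*x^2 + x*(-6*r - 15) - 8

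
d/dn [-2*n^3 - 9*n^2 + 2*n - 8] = -6*n^2 - 18*n + 2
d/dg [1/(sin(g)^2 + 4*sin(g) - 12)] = -2*(sin(g) + 2)*cos(g)/(sin(g)^2 + 4*sin(g) - 12)^2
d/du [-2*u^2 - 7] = -4*u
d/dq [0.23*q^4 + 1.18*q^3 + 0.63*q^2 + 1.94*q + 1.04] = 0.92*q^3 + 3.54*q^2 + 1.26*q + 1.94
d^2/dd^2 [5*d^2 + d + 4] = 10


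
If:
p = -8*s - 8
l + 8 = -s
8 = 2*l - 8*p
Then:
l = -228/31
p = -88/31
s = -20/31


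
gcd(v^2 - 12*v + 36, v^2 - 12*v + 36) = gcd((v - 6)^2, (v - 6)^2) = v^2 - 12*v + 36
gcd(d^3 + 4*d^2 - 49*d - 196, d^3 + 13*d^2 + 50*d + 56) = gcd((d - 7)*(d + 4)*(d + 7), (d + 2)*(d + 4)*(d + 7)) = d^2 + 11*d + 28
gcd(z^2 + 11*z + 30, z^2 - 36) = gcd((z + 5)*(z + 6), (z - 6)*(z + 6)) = z + 6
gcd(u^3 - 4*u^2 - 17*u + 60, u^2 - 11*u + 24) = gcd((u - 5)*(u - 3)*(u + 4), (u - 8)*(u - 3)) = u - 3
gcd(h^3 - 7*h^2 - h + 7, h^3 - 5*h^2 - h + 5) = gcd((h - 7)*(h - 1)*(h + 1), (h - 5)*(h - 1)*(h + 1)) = h^2 - 1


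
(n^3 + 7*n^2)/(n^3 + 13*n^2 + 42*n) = n/(n + 6)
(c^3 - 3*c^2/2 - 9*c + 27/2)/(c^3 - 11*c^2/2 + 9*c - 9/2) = (c + 3)/(c - 1)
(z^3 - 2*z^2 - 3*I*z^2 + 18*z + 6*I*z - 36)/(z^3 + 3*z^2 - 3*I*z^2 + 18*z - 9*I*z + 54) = (z - 2)/(z + 3)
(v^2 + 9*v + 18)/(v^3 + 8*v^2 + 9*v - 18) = 1/(v - 1)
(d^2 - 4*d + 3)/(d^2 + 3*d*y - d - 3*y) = (d - 3)/(d + 3*y)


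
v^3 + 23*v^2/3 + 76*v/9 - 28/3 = (v - 2/3)*(v + 7/3)*(v + 6)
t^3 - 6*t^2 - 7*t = t*(t - 7)*(t + 1)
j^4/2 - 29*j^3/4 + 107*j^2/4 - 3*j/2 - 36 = (j/2 + 1/2)*(j - 8)*(j - 6)*(j - 3/2)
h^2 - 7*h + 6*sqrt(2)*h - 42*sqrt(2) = (h - 7)*(h + 6*sqrt(2))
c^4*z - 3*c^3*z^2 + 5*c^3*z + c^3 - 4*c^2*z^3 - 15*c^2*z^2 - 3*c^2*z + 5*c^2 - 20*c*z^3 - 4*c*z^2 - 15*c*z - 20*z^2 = (c + 5)*(c - 4*z)*(c + z)*(c*z + 1)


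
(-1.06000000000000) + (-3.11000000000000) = -4.17000000000000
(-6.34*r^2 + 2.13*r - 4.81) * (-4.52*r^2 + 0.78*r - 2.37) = 28.6568*r^4 - 14.5728*r^3 + 38.4284*r^2 - 8.7999*r + 11.3997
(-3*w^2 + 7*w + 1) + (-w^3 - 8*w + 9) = -w^3 - 3*w^2 - w + 10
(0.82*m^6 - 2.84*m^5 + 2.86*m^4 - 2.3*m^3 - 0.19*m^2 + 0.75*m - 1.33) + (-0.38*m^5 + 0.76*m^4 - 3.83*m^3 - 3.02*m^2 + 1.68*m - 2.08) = 0.82*m^6 - 3.22*m^5 + 3.62*m^4 - 6.13*m^3 - 3.21*m^2 + 2.43*m - 3.41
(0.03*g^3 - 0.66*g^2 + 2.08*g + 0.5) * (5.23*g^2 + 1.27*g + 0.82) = 0.1569*g^5 - 3.4137*g^4 + 10.0648*g^3 + 4.7154*g^2 + 2.3406*g + 0.41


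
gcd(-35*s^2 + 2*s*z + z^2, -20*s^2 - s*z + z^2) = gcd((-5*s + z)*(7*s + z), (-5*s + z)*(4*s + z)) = -5*s + z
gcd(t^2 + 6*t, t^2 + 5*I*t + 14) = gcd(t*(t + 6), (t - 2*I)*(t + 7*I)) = 1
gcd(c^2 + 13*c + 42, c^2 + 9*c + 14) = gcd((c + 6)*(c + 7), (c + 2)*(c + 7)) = c + 7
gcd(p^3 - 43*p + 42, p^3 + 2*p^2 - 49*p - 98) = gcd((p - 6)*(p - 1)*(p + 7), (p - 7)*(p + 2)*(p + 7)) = p + 7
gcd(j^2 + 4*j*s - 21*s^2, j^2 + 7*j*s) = j + 7*s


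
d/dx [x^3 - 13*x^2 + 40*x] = 3*x^2 - 26*x + 40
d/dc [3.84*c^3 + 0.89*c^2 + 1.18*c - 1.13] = 11.52*c^2 + 1.78*c + 1.18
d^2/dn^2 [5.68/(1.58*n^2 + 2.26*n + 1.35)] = (-28.359104*n^2 - 40.564288*n + 5.68*(3.16*n + 2.26)*(6.32*n + 4.52) - 24.23088)/(1.58*n^2 + 2.26*n + 1.35)^3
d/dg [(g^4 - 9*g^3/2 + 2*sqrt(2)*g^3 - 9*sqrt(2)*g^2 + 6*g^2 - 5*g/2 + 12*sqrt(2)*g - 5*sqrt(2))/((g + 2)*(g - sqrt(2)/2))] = (4*g^5 + sqrt(2)*g^4 + 3*g^4 - 44*g^3 + 17*sqrt(2)*g^3 - 39*sqrt(2)*g^2 + 23*g^2 - 4*sqrt(2)*g + 72*g - 58 + 25*sqrt(2))/(2*g^4 - 2*sqrt(2)*g^3 + 8*g^3 - 8*sqrt(2)*g^2 + 9*g^2 - 8*sqrt(2)*g + 4*g + 4)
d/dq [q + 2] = 1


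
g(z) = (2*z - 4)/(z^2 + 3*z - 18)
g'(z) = (-2*z - 3)*(2*z - 4)/(z^2 + 3*z - 18)^2 + 2/(z^2 + 3*z - 18)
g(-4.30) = 1.02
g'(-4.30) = -0.62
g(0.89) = 0.15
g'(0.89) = -0.09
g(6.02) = 0.22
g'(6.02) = -0.04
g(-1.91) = 0.39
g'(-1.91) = -0.12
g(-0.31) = 0.25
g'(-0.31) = -0.08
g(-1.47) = 0.34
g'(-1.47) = -0.10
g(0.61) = 0.18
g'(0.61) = -0.08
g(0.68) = 0.17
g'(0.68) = -0.08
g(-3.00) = 0.56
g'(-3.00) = -0.20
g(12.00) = 0.12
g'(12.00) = -0.00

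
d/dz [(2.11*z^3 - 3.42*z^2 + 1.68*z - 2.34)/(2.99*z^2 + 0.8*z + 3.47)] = (6.3089*z^4 + 3.376*z^3 + 14.2059*z^2 - 9.7416*z + 7.7016)/(8.9401*z^4 + 4.784*z^3 + 21.3906*z^2 + 5.552*z + 12.0409)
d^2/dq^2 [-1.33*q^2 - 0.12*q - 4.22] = -2.66000000000000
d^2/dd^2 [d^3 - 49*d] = 6*d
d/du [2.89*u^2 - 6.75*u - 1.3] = 5.78*u - 6.75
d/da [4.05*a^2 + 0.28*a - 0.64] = 8.1*a + 0.28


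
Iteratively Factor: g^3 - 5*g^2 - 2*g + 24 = (g - 4)*(g^2 - g - 6) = (g - 4)*(g + 2)*(g - 3)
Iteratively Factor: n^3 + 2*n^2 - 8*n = (n)*(n^2 + 2*n - 8) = n*(n - 2)*(n + 4)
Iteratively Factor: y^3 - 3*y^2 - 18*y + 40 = (y + 4)*(y^2 - 7*y + 10) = (y - 2)*(y + 4)*(y - 5)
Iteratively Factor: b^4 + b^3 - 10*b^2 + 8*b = (b)*(b^3 + b^2 - 10*b + 8) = b*(b - 1)*(b^2 + 2*b - 8) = b*(b - 1)*(b + 4)*(b - 2)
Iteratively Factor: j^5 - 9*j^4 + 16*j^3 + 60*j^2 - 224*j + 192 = (j + 3)*(j^4 - 12*j^3 + 52*j^2 - 96*j + 64) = (j - 4)*(j + 3)*(j^3 - 8*j^2 + 20*j - 16) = (j - 4)*(j - 2)*(j + 3)*(j^2 - 6*j + 8) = (j - 4)*(j - 2)^2*(j + 3)*(j - 4)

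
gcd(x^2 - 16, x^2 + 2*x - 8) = x + 4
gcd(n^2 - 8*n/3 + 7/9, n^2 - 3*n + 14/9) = n - 7/3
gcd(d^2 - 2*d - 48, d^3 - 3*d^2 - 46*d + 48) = d^2 - 2*d - 48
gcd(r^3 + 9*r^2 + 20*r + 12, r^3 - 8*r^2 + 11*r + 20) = r + 1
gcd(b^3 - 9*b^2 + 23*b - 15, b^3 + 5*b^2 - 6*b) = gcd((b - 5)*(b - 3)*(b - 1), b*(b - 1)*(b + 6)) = b - 1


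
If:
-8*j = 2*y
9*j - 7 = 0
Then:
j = 7/9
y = -28/9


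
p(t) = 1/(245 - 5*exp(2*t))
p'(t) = 10*exp(2*t)/(245 - 5*exp(2*t))^2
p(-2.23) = 0.00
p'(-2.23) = 0.00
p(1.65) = 0.01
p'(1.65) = 0.02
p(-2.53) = 0.00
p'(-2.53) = 0.00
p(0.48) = 0.00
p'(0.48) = 0.00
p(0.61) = 0.00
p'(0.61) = 0.00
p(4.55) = -0.00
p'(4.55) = 0.00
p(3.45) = -0.00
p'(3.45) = 0.00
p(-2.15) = 0.00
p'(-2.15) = 0.00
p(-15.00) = 0.00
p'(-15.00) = 0.00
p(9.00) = 0.00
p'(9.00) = 0.00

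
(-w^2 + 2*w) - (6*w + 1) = -w^2 - 4*w - 1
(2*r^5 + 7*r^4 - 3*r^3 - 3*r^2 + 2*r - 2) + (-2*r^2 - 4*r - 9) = 2*r^5 + 7*r^4 - 3*r^3 - 5*r^2 - 2*r - 11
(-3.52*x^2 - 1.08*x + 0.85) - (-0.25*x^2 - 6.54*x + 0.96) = -3.27*x^2 + 5.46*x - 0.11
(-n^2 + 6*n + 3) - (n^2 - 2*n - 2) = -2*n^2 + 8*n + 5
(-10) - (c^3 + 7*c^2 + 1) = -c^3 - 7*c^2 - 11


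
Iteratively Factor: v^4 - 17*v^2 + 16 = (v + 1)*(v^3 - v^2 - 16*v + 16) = (v - 4)*(v + 1)*(v^2 + 3*v - 4) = (v - 4)*(v + 1)*(v + 4)*(v - 1)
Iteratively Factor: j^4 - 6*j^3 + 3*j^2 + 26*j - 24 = (j + 2)*(j^3 - 8*j^2 + 19*j - 12) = (j - 1)*(j + 2)*(j^2 - 7*j + 12) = (j - 3)*(j - 1)*(j + 2)*(j - 4)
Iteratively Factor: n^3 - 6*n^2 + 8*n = (n)*(n^2 - 6*n + 8) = n*(n - 4)*(n - 2)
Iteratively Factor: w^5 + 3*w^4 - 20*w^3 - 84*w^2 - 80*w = (w)*(w^4 + 3*w^3 - 20*w^2 - 84*w - 80) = w*(w - 5)*(w^3 + 8*w^2 + 20*w + 16) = w*(w - 5)*(w + 4)*(w^2 + 4*w + 4) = w*(w - 5)*(w + 2)*(w + 4)*(w + 2)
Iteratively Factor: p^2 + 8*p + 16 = (p + 4)*(p + 4)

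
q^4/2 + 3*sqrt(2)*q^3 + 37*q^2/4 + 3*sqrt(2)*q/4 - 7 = (q/2 + sqrt(2))*(q - sqrt(2)/2)*(q + sqrt(2))*(q + 7*sqrt(2)/2)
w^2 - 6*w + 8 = (w - 4)*(w - 2)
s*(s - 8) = s^2 - 8*s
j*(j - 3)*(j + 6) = j^3 + 3*j^2 - 18*j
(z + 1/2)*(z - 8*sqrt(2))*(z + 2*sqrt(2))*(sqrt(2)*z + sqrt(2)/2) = sqrt(2)*z^4 - 12*z^3 + sqrt(2)*z^3 - 127*sqrt(2)*z^2/4 - 12*z^2 - 32*sqrt(2)*z - 3*z - 8*sqrt(2)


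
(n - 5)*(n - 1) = n^2 - 6*n + 5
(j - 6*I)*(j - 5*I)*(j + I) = j^3 - 10*I*j^2 - 19*j - 30*I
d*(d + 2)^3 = d^4 + 6*d^3 + 12*d^2 + 8*d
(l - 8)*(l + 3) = l^2 - 5*l - 24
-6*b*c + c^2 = c*(-6*b + c)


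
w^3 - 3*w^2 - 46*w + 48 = (w - 8)*(w - 1)*(w + 6)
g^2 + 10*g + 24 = (g + 4)*(g + 6)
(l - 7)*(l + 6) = l^2 - l - 42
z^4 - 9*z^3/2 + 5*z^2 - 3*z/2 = z*(z - 3)*(z - 1)*(z - 1/2)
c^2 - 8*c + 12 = (c - 6)*(c - 2)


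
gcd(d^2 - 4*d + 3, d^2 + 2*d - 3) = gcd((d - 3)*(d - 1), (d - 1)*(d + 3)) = d - 1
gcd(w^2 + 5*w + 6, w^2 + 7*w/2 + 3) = w + 2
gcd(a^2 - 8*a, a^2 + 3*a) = a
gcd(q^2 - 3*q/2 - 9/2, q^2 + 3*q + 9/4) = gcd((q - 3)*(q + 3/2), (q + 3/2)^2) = q + 3/2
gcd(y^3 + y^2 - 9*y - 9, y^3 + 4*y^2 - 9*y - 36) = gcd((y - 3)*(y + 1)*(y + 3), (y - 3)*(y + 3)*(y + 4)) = y^2 - 9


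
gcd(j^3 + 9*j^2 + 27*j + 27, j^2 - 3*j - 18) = j + 3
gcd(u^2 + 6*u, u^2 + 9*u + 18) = u + 6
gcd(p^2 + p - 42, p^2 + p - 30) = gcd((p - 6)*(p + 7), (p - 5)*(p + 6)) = 1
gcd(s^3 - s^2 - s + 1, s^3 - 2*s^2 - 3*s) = s + 1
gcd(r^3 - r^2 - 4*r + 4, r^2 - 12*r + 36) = 1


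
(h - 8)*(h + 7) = h^2 - h - 56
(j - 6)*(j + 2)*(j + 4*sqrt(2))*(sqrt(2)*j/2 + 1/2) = sqrt(2)*j^4/2 - 2*sqrt(2)*j^3 + 9*j^3/2 - 18*j^2 - 4*sqrt(2)*j^2 - 54*j - 8*sqrt(2)*j - 24*sqrt(2)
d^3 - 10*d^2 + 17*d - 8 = (d - 8)*(d - 1)^2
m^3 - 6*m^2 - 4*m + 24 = (m - 6)*(m - 2)*(m + 2)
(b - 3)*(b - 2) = b^2 - 5*b + 6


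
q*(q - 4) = q^2 - 4*q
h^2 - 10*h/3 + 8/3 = (h - 2)*(h - 4/3)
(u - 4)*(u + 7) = u^2 + 3*u - 28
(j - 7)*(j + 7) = j^2 - 49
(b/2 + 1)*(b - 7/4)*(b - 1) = b^3/2 - 3*b^2/8 - 15*b/8 + 7/4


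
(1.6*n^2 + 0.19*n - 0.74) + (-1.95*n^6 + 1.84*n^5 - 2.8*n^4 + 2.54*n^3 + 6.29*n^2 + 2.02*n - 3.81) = -1.95*n^6 + 1.84*n^5 - 2.8*n^4 + 2.54*n^3 + 7.89*n^2 + 2.21*n - 4.55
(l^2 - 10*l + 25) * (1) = l^2 - 10*l + 25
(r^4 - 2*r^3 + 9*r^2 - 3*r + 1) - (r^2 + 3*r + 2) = r^4 - 2*r^3 + 8*r^2 - 6*r - 1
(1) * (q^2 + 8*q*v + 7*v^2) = q^2 + 8*q*v + 7*v^2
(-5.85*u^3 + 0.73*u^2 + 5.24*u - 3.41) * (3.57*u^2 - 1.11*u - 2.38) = -20.8845*u^5 + 9.0996*u^4 + 31.8195*u^3 - 19.7275*u^2 - 8.6861*u + 8.1158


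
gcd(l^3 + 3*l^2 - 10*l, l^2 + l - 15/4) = 1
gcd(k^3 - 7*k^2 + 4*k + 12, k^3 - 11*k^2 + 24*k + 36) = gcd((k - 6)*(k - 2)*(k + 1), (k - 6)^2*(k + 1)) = k^2 - 5*k - 6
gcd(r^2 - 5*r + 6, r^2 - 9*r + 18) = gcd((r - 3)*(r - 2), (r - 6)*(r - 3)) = r - 3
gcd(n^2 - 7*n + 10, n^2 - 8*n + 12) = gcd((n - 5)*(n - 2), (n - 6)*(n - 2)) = n - 2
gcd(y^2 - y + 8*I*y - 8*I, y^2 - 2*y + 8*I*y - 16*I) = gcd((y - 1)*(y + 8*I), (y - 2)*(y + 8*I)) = y + 8*I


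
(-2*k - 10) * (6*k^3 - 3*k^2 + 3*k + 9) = -12*k^4 - 54*k^3 + 24*k^2 - 48*k - 90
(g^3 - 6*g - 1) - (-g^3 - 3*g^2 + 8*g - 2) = 2*g^3 + 3*g^2 - 14*g + 1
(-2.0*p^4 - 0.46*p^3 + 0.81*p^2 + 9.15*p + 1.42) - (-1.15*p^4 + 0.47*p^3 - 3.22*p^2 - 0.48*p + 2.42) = -0.85*p^4 - 0.93*p^3 + 4.03*p^2 + 9.63*p - 1.0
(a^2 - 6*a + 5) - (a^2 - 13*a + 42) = 7*a - 37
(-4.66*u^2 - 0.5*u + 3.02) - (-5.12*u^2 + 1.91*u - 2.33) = 0.46*u^2 - 2.41*u + 5.35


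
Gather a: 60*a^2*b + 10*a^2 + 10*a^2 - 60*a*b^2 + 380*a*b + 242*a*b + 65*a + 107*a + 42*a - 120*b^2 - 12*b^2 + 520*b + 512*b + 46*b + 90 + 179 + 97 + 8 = a^2*(60*b + 20) + a*(-60*b^2 + 622*b + 214) - 132*b^2 + 1078*b + 374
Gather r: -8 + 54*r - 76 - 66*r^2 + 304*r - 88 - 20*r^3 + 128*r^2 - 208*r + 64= -20*r^3 + 62*r^2 + 150*r - 108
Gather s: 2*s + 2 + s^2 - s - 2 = s^2 + s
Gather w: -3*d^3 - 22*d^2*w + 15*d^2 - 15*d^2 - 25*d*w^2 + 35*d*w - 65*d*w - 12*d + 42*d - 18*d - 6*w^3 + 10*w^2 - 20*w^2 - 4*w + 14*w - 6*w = -3*d^3 + 12*d - 6*w^3 + w^2*(-25*d - 10) + w*(-22*d^2 - 30*d + 4)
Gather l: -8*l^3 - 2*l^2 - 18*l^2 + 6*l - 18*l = -8*l^3 - 20*l^2 - 12*l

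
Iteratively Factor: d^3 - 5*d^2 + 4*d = (d - 4)*(d^2 - d) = d*(d - 4)*(d - 1)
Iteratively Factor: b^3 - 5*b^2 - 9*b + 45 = (b + 3)*(b^2 - 8*b + 15) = (b - 3)*(b + 3)*(b - 5)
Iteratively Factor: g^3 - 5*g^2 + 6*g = (g)*(g^2 - 5*g + 6) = g*(g - 3)*(g - 2)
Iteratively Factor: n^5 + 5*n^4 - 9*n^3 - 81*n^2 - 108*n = (n)*(n^4 + 5*n^3 - 9*n^2 - 81*n - 108) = n*(n - 4)*(n^3 + 9*n^2 + 27*n + 27) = n*(n - 4)*(n + 3)*(n^2 + 6*n + 9) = n*(n - 4)*(n + 3)^2*(n + 3)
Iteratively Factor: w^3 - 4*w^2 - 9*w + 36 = (w - 4)*(w^2 - 9) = (w - 4)*(w - 3)*(w + 3)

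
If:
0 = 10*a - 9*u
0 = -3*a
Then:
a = 0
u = 0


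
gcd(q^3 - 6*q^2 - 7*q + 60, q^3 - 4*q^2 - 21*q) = q + 3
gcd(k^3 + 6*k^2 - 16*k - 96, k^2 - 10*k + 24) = k - 4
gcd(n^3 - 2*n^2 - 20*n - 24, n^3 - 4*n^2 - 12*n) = n^2 - 4*n - 12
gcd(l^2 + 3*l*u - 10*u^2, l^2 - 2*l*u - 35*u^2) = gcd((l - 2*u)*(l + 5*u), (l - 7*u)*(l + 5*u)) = l + 5*u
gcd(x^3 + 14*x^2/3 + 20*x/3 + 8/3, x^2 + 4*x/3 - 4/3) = x + 2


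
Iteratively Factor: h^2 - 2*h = (h - 2)*(h)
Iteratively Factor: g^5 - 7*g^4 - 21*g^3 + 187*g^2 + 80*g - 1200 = (g - 5)*(g^4 - 2*g^3 - 31*g^2 + 32*g + 240) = (g - 5)*(g - 4)*(g^3 + 2*g^2 - 23*g - 60) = (g - 5)*(g - 4)*(g + 4)*(g^2 - 2*g - 15) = (g - 5)^2*(g - 4)*(g + 4)*(g + 3)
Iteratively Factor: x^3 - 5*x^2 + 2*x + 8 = (x + 1)*(x^2 - 6*x + 8) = (x - 2)*(x + 1)*(x - 4)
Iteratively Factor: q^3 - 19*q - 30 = (q - 5)*(q^2 + 5*q + 6) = (q - 5)*(q + 3)*(q + 2)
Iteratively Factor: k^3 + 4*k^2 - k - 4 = (k + 1)*(k^2 + 3*k - 4) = (k - 1)*(k + 1)*(k + 4)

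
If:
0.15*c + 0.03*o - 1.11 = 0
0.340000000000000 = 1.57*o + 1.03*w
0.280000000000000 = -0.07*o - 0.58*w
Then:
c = 7.28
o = 0.58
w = -0.55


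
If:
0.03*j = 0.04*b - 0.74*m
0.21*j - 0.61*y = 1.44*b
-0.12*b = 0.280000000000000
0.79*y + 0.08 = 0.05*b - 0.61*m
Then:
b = -2.33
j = -18.08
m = 0.61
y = -0.72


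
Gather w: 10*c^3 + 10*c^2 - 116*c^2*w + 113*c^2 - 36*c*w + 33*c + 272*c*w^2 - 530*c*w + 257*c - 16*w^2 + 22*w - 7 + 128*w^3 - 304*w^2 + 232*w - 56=10*c^3 + 123*c^2 + 290*c + 128*w^3 + w^2*(272*c - 320) + w*(-116*c^2 - 566*c + 254) - 63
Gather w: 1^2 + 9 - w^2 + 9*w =-w^2 + 9*w + 10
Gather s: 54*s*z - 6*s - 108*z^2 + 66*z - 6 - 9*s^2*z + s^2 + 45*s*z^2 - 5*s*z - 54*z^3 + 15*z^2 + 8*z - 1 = s^2*(1 - 9*z) + s*(45*z^2 + 49*z - 6) - 54*z^3 - 93*z^2 + 74*z - 7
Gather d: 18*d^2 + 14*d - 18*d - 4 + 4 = 18*d^2 - 4*d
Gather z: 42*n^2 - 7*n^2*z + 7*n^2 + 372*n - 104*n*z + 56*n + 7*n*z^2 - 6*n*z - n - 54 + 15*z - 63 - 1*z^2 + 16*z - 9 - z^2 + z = 49*n^2 + 427*n + z^2*(7*n - 2) + z*(-7*n^2 - 110*n + 32) - 126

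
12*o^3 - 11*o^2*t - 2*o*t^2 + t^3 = (-4*o + t)*(-o + t)*(3*o + t)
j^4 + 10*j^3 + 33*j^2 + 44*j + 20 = (j + 1)*(j + 2)^2*(j + 5)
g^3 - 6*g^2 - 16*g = g*(g - 8)*(g + 2)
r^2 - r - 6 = (r - 3)*(r + 2)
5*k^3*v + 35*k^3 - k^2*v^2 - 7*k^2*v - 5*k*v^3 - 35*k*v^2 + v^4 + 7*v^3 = (-5*k + v)*(-k + v)*(k + v)*(v + 7)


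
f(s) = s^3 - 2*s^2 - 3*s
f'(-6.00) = 129.00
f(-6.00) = -270.00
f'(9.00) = 204.00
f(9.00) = 540.00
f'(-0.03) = -2.88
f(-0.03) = 0.09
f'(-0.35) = -1.23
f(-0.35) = 0.76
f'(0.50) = -4.25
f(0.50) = -1.88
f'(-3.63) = 51.05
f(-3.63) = -63.30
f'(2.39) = 4.58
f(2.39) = -4.94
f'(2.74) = 8.56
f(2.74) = -2.66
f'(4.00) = 29.00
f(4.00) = 20.00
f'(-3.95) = 59.61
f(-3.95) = -80.98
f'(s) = 3*s^2 - 4*s - 3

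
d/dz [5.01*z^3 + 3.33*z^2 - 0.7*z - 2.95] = 15.03*z^2 + 6.66*z - 0.7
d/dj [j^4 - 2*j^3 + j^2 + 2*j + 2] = 4*j^3 - 6*j^2 + 2*j + 2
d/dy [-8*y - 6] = -8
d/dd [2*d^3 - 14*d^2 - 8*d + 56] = 6*d^2 - 28*d - 8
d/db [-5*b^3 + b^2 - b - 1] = -15*b^2 + 2*b - 1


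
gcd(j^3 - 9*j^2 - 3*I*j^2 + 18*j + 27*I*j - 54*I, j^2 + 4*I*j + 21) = j - 3*I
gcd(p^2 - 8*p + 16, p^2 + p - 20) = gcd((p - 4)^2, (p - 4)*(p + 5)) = p - 4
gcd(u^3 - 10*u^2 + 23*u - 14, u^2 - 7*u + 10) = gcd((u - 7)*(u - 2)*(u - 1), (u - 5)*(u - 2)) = u - 2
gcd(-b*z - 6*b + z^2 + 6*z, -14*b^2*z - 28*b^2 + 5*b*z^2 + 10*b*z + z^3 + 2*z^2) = 1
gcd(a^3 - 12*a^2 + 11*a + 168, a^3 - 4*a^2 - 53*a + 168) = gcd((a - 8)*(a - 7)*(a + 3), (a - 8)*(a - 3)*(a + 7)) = a - 8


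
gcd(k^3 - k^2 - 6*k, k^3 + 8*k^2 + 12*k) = k^2 + 2*k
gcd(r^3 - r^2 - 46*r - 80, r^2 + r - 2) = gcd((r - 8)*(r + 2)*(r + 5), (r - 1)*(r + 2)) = r + 2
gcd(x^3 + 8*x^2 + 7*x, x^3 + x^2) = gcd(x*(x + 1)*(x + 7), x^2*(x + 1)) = x^2 + x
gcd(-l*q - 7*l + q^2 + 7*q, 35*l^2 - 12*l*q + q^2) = 1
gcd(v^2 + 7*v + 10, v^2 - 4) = v + 2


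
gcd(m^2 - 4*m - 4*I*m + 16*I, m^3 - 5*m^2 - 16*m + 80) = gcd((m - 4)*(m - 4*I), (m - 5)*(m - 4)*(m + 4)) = m - 4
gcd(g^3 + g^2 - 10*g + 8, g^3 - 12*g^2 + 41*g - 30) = g - 1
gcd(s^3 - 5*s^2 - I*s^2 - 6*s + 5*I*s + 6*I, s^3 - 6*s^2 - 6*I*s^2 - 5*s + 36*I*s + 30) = s^2 + s*(-6 - I) + 6*I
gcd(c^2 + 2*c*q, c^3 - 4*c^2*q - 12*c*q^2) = c^2 + 2*c*q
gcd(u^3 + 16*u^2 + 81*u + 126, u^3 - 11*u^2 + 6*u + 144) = u + 3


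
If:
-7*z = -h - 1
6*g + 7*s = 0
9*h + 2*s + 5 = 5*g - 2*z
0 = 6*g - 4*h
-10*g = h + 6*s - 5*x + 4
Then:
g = -74/101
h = -111/101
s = 444/707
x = -93/707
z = -10/707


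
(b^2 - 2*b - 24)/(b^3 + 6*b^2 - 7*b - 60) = (b - 6)/(b^2 + 2*b - 15)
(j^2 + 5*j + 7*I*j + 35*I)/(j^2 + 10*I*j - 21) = (j + 5)/(j + 3*I)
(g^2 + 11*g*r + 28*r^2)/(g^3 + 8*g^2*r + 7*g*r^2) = (g + 4*r)/(g*(g + r))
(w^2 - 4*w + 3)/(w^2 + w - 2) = (w - 3)/(w + 2)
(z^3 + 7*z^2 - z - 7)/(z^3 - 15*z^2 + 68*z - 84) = (z^3 + 7*z^2 - z - 7)/(z^3 - 15*z^2 + 68*z - 84)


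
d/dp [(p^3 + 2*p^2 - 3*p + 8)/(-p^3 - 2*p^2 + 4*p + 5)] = (2*p^3 + 41*p^2 + 52*p - 47)/(p^6 + 4*p^5 - 4*p^4 - 26*p^3 - 4*p^2 + 40*p + 25)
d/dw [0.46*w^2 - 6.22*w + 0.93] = 0.92*w - 6.22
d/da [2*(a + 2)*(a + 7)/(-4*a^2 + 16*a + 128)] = (13*a^2 + 92*a + 232)/(2*(a^4 - 8*a^3 - 48*a^2 + 256*a + 1024))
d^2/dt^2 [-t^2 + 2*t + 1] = -2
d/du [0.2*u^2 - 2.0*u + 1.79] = 0.4*u - 2.0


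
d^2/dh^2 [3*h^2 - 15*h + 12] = 6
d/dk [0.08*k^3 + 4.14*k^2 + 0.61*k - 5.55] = 0.24*k^2 + 8.28*k + 0.61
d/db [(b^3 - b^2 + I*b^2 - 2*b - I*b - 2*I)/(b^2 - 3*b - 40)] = (b^4 - 6*b^3 + b^2*(-115 - 2*I) + b*(80 - 76*I) + 80 + 34*I)/(b^4 - 6*b^3 - 71*b^2 + 240*b + 1600)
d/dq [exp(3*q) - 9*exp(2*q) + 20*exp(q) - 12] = (3*exp(2*q) - 18*exp(q) + 20)*exp(q)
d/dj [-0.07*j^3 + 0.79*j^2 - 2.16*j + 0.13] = -0.21*j^2 + 1.58*j - 2.16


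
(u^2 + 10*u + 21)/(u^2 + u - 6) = (u + 7)/(u - 2)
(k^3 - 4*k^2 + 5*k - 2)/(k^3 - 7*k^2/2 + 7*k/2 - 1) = 2*(k - 1)/(2*k - 1)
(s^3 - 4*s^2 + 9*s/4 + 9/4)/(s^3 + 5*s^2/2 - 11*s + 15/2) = (2*s^2 - 5*s - 3)/(2*(s^2 + 4*s - 5))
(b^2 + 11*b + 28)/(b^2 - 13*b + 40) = (b^2 + 11*b + 28)/(b^2 - 13*b + 40)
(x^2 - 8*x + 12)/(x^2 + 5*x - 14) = (x - 6)/(x + 7)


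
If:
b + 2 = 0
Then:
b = -2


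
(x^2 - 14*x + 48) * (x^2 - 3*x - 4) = x^4 - 17*x^3 + 86*x^2 - 88*x - 192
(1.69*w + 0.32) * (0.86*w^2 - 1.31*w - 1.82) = 1.4534*w^3 - 1.9387*w^2 - 3.495*w - 0.5824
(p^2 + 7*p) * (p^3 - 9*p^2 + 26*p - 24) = p^5 - 2*p^4 - 37*p^3 + 158*p^2 - 168*p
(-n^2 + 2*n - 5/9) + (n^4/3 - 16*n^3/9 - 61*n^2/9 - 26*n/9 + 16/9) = n^4/3 - 16*n^3/9 - 70*n^2/9 - 8*n/9 + 11/9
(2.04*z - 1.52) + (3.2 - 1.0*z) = 1.04*z + 1.68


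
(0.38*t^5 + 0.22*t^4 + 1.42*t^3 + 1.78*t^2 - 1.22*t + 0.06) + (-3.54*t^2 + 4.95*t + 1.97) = 0.38*t^5 + 0.22*t^4 + 1.42*t^3 - 1.76*t^2 + 3.73*t + 2.03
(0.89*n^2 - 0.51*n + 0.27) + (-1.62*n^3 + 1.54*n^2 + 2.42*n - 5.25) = -1.62*n^3 + 2.43*n^2 + 1.91*n - 4.98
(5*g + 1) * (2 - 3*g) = -15*g^2 + 7*g + 2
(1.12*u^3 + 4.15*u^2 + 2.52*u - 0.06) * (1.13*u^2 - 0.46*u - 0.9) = 1.2656*u^5 + 4.1743*u^4 - 0.0694000000000006*u^3 - 4.962*u^2 - 2.2404*u + 0.054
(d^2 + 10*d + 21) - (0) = d^2 + 10*d + 21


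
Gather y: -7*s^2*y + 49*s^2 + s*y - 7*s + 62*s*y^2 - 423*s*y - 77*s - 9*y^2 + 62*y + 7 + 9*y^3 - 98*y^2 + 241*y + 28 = 49*s^2 - 84*s + 9*y^3 + y^2*(62*s - 107) + y*(-7*s^2 - 422*s + 303) + 35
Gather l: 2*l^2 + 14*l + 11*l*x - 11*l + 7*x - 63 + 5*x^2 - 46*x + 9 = 2*l^2 + l*(11*x + 3) + 5*x^2 - 39*x - 54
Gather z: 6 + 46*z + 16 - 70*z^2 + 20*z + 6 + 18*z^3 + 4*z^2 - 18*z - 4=18*z^3 - 66*z^2 + 48*z + 24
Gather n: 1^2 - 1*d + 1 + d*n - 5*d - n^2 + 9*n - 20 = -6*d - n^2 + n*(d + 9) - 18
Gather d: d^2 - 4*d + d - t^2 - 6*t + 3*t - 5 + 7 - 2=d^2 - 3*d - t^2 - 3*t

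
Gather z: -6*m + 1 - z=-6*m - z + 1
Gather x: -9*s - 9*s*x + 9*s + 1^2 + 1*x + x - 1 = x*(2 - 9*s)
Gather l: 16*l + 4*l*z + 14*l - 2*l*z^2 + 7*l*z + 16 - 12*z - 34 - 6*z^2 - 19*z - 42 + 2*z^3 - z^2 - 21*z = l*(-2*z^2 + 11*z + 30) + 2*z^3 - 7*z^2 - 52*z - 60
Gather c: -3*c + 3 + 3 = 6 - 3*c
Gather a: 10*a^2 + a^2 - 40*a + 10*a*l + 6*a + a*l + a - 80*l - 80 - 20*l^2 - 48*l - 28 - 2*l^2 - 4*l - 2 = 11*a^2 + a*(11*l - 33) - 22*l^2 - 132*l - 110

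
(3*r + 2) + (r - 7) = 4*r - 5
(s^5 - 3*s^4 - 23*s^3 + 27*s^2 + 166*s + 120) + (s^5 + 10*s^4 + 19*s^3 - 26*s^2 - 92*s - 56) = 2*s^5 + 7*s^4 - 4*s^3 + s^2 + 74*s + 64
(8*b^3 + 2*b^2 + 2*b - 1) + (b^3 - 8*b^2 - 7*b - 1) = 9*b^3 - 6*b^2 - 5*b - 2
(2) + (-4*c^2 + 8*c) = -4*c^2 + 8*c + 2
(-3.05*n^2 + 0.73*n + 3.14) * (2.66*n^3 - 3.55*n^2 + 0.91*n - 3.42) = -8.113*n^5 + 12.7693*n^4 + 2.9854*n^3 - 0.0517000000000003*n^2 + 0.3608*n - 10.7388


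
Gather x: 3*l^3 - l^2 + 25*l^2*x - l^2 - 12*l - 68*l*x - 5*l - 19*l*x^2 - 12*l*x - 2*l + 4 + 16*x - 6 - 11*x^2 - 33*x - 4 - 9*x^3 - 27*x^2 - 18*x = 3*l^3 - 2*l^2 - 19*l - 9*x^3 + x^2*(-19*l - 38) + x*(25*l^2 - 80*l - 35) - 6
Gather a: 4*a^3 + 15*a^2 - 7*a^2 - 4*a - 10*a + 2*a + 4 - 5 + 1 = 4*a^3 + 8*a^2 - 12*a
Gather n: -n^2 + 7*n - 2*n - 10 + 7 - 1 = -n^2 + 5*n - 4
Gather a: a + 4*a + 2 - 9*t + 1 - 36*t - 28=5*a - 45*t - 25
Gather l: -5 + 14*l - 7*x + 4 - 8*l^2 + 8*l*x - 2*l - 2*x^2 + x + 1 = -8*l^2 + l*(8*x + 12) - 2*x^2 - 6*x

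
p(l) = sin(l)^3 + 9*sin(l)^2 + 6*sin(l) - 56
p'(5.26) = -3.74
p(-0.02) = -56.12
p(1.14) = -42.37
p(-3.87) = -47.72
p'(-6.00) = 10.82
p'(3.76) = 2.79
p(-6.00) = -53.60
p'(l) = 3*sin(l)^2*cos(l) + 18*sin(l)*cos(l) + 6*cos(l)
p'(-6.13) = 8.71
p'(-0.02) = 5.64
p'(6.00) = 1.16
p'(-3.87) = -14.41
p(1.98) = -42.15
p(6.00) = -57.00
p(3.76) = -56.65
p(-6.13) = -54.87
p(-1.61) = -54.01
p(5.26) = -55.18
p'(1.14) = 10.37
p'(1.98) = -9.96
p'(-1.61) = 0.35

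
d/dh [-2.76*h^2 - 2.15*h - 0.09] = -5.52*h - 2.15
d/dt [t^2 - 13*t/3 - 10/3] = 2*t - 13/3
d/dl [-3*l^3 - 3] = -9*l^2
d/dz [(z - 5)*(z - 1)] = 2*z - 6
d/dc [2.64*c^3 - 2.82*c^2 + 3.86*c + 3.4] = 7.92*c^2 - 5.64*c + 3.86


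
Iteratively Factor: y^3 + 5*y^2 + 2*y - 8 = (y + 2)*(y^2 + 3*y - 4) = (y - 1)*(y + 2)*(y + 4)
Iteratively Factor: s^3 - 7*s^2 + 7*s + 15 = (s + 1)*(s^2 - 8*s + 15) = (s - 5)*(s + 1)*(s - 3)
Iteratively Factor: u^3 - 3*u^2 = (u - 3)*(u^2) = u*(u - 3)*(u)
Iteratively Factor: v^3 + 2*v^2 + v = (v)*(v^2 + 2*v + 1) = v*(v + 1)*(v + 1)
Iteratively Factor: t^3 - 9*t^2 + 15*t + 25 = (t - 5)*(t^2 - 4*t - 5) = (t - 5)^2*(t + 1)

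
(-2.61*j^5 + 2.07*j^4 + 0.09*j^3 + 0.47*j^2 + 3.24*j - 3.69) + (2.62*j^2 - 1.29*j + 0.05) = -2.61*j^5 + 2.07*j^4 + 0.09*j^3 + 3.09*j^2 + 1.95*j - 3.64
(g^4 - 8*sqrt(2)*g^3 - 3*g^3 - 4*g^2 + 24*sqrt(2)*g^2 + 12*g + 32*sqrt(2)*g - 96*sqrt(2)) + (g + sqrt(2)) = g^4 - 8*sqrt(2)*g^3 - 3*g^3 - 4*g^2 + 24*sqrt(2)*g^2 + 13*g + 32*sqrt(2)*g - 95*sqrt(2)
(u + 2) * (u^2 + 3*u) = u^3 + 5*u^2 + 6*u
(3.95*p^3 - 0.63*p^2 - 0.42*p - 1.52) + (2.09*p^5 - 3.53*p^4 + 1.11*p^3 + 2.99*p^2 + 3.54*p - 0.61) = 2.09*p^5 - 3.53*p^4 + 5.06*p^3 + 2.36*p^2 + 3.12*p - 2.13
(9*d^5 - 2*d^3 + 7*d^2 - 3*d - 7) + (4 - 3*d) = 9*d^5 - 2*d^3 + 7*d^2 - 6*d - 3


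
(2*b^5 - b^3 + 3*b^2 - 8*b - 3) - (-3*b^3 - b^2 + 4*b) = 2*b^5 + 2*b^3 + 4*b^2 - 12*b - 3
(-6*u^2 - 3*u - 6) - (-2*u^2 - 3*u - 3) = -4*u^2 - 3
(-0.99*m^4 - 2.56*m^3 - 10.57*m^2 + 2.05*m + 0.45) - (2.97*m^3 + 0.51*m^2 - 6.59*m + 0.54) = -0.99*m^4 - 5.53*m^3 - 11.08*m^2 + 8.64*m - 0.09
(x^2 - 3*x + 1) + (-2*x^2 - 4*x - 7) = -x^2 - 7*x - 6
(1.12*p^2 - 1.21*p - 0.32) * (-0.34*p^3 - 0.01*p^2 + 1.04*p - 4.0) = -0.3808*p^5 + 0.4002*p^4 + 1.2857*p^3 - 5.7352*p^2 + 4.5072*p + 1.28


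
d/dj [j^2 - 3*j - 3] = 2*j - 3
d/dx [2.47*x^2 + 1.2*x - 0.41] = 4.94*x + 1.2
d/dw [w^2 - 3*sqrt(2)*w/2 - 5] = 2*w - 3*sqrt(2)/2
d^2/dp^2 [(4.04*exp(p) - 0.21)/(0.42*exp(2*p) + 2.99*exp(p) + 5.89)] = (0.712656*exp(4*p) - 5.221608*exp(3*p) - 60.756066*exp(2*p) - 70.948273*exp(p) + 143.854415)*exp(p)/(0.074088*exp(6*p) + 1.582308*exp(5*p) + 14.381514*exp(4*p) + 71.110871*exp(3*p) + 201.683613*exp(2*p) + 311.188137*exp(p) + 204.336469)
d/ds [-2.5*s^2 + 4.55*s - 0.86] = 4.55 - 5.0*s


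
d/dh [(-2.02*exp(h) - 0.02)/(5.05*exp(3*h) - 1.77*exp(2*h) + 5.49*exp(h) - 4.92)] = (20.402*exp(3*h) - 3.2724*exp(2*h) - 0.0708000000000002*exp(h) + 10.0482)*exp(h)/(25.5025*exp(6*h) - 17.877*exp(5*h) + 58.5819*exp(4*h) - 69.1266*exp(3*h) + 47.5569*exp(2*h) - 54.0216*exp(h) + 24.2064)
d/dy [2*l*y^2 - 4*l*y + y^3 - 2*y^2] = 4*l*y - 4*l + 3*y^2 - 4*y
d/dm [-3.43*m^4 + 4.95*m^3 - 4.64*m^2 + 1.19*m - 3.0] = -13.72*m^3 + 14.85*m^2 - 9.28*m + 1.19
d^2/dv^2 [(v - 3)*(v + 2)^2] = 6*v + 2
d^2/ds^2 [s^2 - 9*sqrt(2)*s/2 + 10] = 2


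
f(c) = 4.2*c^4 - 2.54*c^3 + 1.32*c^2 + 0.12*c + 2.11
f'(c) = 16.8*c^3 - 7.62*c^2 + 2.64*c + 0.12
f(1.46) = 16.28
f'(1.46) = 40.02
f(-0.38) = 2.48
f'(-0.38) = -2.91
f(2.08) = 63.83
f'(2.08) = 123.83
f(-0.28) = 2.26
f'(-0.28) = -1.59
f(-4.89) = 2731.60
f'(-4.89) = -2159.43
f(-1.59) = 42.31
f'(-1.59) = -90.87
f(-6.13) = 6566.55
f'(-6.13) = -4172.22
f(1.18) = 8.06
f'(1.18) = 20.23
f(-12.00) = 91671.07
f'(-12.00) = -30159.24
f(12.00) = 82895.71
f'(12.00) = 27964.92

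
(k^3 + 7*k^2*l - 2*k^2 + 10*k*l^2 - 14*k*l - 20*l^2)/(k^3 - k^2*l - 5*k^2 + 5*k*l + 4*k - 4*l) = (k^3 + 7*k^2*l - 2*k^2 + 10*k*l^2 - 14*k*l - 20*l^2)/(k^3 - k^2*l - 5*k^2 + 5*k*l + 4*k - 4*l)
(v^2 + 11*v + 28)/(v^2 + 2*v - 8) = (v + 7)/(v - 2)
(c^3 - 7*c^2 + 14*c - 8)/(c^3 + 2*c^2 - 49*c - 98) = (c^3 - 7*c^2 + 14*c - 8)/(c^3 + 2*c^2 - 49*c - 98)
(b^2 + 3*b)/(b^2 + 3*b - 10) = b*(b + 3)/(b^2 + 3*b - 10)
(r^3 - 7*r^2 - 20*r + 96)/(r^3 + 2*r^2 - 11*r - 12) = (r - 8)/(r + 1)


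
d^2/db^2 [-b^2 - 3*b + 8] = -2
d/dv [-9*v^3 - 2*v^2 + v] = -27*v^2 - 4*v + 1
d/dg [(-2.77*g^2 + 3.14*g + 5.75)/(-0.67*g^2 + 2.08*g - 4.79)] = (-3.6578*g^2 + 34.2416*g - 27.0006)/(0.4489*g^4 - 2.7872*g^3 + 10.745*g^2 - 19.9264*g + 22.9441)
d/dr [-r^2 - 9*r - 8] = -2*r - 9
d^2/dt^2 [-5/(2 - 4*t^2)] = 10*(6*t^2 + 1)/(2*t^2 - 1)^3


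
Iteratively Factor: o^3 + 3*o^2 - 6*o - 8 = (o + 1)*(o^2 + 2*o - 8) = (o - 2)*(o + 1)*(o + 4)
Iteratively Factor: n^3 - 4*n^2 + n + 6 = (n - 2)*(n^2 - 2*n - 3) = (n - 3)*(n - 2)*(n + 1)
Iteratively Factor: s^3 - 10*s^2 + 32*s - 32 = (s - 2)*(s^2 - 8*s + 16) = (s - 4)*(s - 2)*(s - 4)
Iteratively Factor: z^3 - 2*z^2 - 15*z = (z - 5)*(z^2 + 3*z) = (z - 5)*(z + 3)*(z)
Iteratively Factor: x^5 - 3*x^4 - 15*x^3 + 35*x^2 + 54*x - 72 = (x - 4)*(x^4 + x^3 - 11*x^2 - 9*x + 18) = (x - 4)*(x + 2)*(x^3 - x^2 - 9*x + 9) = (x - 4)*(x + 2)*(x + 3)*(x^2 - 4*x + 3) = (x - 4)*(x - 1)*(x + 2)*(x + 3)*(x - 3)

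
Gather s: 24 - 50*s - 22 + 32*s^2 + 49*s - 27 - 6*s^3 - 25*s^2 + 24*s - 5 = -6*s^3 + 7*s^2 + 23*s - 30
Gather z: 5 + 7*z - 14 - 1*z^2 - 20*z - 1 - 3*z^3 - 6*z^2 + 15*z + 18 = -3*z^3 - 7*z^2 + 2*z + 8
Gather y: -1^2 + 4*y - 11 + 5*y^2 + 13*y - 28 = 5*y^2 + 17*y - 40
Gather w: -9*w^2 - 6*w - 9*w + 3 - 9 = -9*w^2 - 15*w - 6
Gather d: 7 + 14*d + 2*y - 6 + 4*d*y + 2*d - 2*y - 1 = d*(4*y + 16)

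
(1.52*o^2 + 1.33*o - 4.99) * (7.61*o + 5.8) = 11.5672*o^3 + 18.9373*o^2 - 30.2599*o - 28.942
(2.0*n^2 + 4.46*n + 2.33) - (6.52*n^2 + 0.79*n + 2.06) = -4.52*n^2 + 3.67*n + 0.27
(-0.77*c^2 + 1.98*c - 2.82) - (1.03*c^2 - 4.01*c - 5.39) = -1.8*c^2 + 5.99*c + 2.57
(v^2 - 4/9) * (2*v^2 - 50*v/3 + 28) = 2*v^4 - 50*v^3/3 + 244*v^2/9 + 200*v/27 - 112/9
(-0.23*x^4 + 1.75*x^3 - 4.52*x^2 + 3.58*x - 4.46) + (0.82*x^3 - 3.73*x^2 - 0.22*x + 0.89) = -0.23*x^4 + 2.57*x^3 - 8.25*x^2 + 3.36*x - 3.57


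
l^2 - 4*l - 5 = (l - 5)*(l + 1)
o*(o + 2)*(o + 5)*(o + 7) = o^4 + 14*o^3 + 59*o^2 + 70*o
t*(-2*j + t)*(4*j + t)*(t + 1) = -8*j^2*t^2 - 8*j^2*t + 2*j*t^3 + 2*j*t^2 + t^4 + t^3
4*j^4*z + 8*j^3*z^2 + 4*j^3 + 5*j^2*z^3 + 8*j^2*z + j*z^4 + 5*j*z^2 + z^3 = (j + z)*(2*j + z)^2*(j*z + 1)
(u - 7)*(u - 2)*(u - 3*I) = u^3 - 9*u^2 - 3*I*u^2 + 14*u + 27*I*u - 42*I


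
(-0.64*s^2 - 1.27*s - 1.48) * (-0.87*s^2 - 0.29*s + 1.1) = 0.5568*s^4 + 1.2905*s^3 + 0.9519*s^2 - 0.9678*s - 1.628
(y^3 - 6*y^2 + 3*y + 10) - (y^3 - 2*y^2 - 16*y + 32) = -4*y^2 + 19*y - 22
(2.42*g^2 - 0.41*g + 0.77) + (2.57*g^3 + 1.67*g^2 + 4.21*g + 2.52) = 2.57*g^3 + 4.09*g^2 + 3.8*g + 3.29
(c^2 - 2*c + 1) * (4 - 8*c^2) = -8*c^4 + 16*c^3 - 4*c^2 - 8*c + 4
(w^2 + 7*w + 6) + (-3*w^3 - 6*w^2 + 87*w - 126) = -3*w^3 - 5*w^2 + 94*w - 120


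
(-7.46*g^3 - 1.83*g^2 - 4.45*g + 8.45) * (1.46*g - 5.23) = -10.8916*g^4 + 36.344*g^3 + 3.0739*g^2 + 35.6105*g - 44.1935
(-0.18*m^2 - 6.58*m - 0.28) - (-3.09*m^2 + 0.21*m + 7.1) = 2.91*m^2 - 6.79*m - 7.38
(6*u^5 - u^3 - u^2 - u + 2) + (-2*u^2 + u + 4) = 6*u^5 - u^3 - 3*u^2 + 6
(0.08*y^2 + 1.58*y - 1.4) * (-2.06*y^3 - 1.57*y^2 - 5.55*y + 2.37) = -0.1648*y^5 - 3.3804*y^4 - 0.0406000000000005*y^3 - 6.3814*y^2 + 11.5146*y - 3.318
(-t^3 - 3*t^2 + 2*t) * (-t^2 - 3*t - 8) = t^5 + 6*t^4 + 15*t^3 + 18*t^2 - 16*t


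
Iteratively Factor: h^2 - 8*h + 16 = (h - 4)*(h - 4)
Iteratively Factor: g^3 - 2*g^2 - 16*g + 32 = (g + 4)*(g^2 - 6*g + 8) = (g - 4)*(g + 4)*(g - 2)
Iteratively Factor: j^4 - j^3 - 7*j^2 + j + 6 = (j + 2)*(j^3 - 3*j^2 - j + 3) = (j - 3)*(j + 2)*(j^2 - 1) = (j - 3)*(j - 1)*(j + 2)*(j + 1)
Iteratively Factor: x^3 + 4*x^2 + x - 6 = (x + 2)*(x^2 + 2*x - 3) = (x + 2)*(x + 3)*(x - 1)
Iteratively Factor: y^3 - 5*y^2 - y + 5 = (y - 1)*(y^2 - 4*y - 5) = (y - 1)*(y + 1)*(y - 5)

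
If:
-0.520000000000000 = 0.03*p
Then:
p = -17.33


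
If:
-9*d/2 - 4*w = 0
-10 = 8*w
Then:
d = 10/9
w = -5/4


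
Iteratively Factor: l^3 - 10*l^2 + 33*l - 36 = (l - 4)*(l^2 - 6*l + 9) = (l - 4)*(l - 3)*(l - 3)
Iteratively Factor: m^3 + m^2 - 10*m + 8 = (m + 4)*(m^2 - 3*m + 2) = (m - 2)*(m + 4)*(m - 1)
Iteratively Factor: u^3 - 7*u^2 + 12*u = (u)*(u^2 - 7*u + 12) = u*(u - 3)*(u - 4)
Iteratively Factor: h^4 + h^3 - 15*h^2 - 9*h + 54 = (h - 2)*(h^3 + 3*h^2 - 9*h - 27) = (h - 3)*(h - 2)*(h^2 + 6*h + 9) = (h - 3)*(h - 2)*(h + 3)*(h + 3)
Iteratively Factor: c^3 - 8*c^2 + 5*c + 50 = (c - 5)*(c^2 - 3*c - 10) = (c - 5)*(c + 2)*(c - 5)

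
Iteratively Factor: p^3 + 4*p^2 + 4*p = (p + 2)*(p^2 + 2*p) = p*(p + 2)*(p + 2)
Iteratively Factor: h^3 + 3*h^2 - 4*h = (h + 4)*(h^2 - h) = (h - 1)*(h + 4)*(h)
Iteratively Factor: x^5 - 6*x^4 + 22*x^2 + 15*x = (x)*(x^4 - 6*x^3 + 22*x + 15) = x*(x + 1)*(x^3 - 7*x^2 + 7*x + 15) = x*(x - 3)*(x + 1)*(x^2 - 4*x - 5) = x*(x - 3)*(x + 1)^2*(x - 5)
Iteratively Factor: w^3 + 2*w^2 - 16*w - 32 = (w + 2)*(w^2 - 16) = (w + 2)*(w + 4)*(w - 4)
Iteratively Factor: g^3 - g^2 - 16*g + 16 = (g - 4)*(g^2 + 3*g - 4) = (g - 4)*(g - 1)*(g + 4)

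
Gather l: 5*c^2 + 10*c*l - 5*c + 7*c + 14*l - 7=5*c^2 + 2*c + l*(10*c + 14) - 7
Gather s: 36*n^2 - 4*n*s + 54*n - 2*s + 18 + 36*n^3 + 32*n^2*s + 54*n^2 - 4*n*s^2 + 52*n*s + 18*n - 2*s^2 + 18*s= 36*n^3 + 90*n^2 + 72*n + s^2*(-4*n - 2) + s*(32*n^2 + 48*n + 16) + 18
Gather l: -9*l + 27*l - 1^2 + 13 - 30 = 18*l - 18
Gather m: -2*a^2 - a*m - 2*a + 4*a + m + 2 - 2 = -2*a^2 + 2*a + m*(1 - a)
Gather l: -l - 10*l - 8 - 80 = -11*l - 88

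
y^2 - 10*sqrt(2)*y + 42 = (y - 7*sqrt(2))*(y - 3*sqrt(2))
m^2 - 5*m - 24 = (m - 8)*(m + 3)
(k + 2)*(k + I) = k^2 + 2*k + I*k + 2*I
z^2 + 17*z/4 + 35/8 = (z + 7/4)*(z + 5/2)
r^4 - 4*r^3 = r^3*(r - 4)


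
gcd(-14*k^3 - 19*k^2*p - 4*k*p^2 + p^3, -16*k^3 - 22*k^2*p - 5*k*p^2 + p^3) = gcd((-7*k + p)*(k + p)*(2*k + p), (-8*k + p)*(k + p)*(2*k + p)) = 2*k^2 + 3*k*p + p^2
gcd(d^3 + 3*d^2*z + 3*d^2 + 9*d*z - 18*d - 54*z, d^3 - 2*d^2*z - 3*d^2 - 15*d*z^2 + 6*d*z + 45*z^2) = d^2 + 3*d*z - 3*d - 9*z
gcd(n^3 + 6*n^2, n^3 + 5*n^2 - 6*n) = n^2 + 6*n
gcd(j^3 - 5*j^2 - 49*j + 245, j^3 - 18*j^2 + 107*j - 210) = j^2 - 12*j + 35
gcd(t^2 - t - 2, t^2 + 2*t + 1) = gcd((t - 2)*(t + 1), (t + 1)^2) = t + 1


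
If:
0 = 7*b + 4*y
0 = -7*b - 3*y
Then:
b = 0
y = 0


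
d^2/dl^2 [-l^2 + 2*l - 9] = -2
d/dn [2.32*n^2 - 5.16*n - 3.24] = 4.64*n - 5.16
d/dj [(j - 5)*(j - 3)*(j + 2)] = 3*j^2 - 12*j - 1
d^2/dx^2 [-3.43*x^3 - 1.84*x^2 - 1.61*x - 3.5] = -20.58*x - 3.68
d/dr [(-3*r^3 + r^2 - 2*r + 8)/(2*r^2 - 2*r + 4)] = (-3*r^4 + 6*r^3 - 17*r^2 - 12*r + 4)/(2*(r^4 - 2*r^3 + 5*r^2 - 4*r + 4))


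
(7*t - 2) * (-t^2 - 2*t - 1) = -7*t^3 - 12*t^2 - 3*t + 2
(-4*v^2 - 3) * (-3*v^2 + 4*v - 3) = 12*v^4 - 16*v^3 + 21*v^2 - 12*v + 9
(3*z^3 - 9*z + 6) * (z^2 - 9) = 3*z^5 - 36*z^3 + 6*z^2 + 81*z - 54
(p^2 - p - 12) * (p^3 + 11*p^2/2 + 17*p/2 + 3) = p^5 + 9*p^4/2 - 9*p^3 - 143*p^2/2 - 105*p - 36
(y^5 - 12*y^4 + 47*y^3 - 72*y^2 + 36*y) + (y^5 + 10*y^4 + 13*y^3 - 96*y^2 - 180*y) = 2*y^5 - 2*y^4 + 60*y^3 - 168*y^2 - 144*y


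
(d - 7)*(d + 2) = d^2 - 5*d - 14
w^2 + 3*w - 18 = (w - 3)*(w + 6)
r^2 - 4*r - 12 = (r - 6)*(r + 2)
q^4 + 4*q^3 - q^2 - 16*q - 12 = (q - 2)*(q + 1)*(q + 2)*(q + 3)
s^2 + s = s*(s + 1)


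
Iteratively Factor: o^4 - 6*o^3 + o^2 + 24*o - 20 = (o - 2)*(o^3 - 4*o^2 - 7*o + 10) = (o - 5)*(o - 2)*(o^2 + o - 2) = (o - 5)*(o - 2)*(o - 1)*(o + 2)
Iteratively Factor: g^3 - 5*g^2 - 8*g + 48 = (g - 4)*(g^2 - g - 12) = (g - 4)*(g + 3)*(g - 4)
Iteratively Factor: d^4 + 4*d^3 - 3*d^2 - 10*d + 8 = (d + 4)*(d^3 - 3*d + 2) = (d + 2)*(d + 4)*(d^2 - 2*d + 1) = (d - 1)*(d + 2)*(d + 4)*(d - 1)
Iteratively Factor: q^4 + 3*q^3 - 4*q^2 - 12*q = (q - 2)*(q^3 + 5*q^2 + 6*q) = (q - 2)*(q + 3)*(q^2 + 2*q) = (q - 2)*(q + 2)*(q + 3)*(q)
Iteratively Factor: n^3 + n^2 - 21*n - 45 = (n + 3)*(n^2 - 2*n - 15) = (n - 5)*(n + 3)*(n + 3)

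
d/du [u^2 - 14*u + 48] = 2*u - 14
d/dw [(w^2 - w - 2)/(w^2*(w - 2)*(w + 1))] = -2/w^3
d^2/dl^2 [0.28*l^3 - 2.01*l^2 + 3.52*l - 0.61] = 1.68*l - 4.02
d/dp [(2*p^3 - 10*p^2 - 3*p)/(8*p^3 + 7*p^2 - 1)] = (94*p^4 + 48*p^3 + 15*p^2 + 20*p + 3)/(64*p^6 + 112*p^5 + 49*p^4 - 16*p^3 - 14*p^2 + 1)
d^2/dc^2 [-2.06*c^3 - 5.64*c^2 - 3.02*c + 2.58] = -12.36*c - 11.28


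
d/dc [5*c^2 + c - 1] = 10*c + 1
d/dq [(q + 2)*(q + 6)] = 2*q + 8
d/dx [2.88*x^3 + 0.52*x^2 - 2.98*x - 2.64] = 8.64*x^2 + 1.04*x - 2.98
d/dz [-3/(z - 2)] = 3/(z - 2)^2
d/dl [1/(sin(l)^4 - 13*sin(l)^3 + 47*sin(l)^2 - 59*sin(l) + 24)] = (35*sin(l) + 4*cos(l)^2 - 63)*cos(l)/((sin(l) - 8)^2*(sin(l) - 3)^2*(sin(l) - 1)^3)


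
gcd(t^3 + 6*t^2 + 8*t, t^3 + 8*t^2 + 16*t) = t^2 + 4*t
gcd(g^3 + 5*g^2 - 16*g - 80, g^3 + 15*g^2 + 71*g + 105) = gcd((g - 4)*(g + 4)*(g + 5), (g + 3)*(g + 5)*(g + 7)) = g + 5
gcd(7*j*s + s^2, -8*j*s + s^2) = s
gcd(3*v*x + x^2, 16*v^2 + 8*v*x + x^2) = 1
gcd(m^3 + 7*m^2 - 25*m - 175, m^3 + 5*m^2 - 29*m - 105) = m^2 + 2*m - 35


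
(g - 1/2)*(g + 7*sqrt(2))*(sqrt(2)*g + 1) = sqrt(2)*g^3 - sqrt(2)*g^2/2 + 15*g^2 - 15*g/2 + 7*sqrt(2)*g - 7*sqrt(2)/2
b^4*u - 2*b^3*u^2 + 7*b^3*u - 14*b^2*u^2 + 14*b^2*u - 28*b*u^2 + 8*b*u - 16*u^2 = (b + 2)*(b + 4)*(b - 2*u)*(b*u + u)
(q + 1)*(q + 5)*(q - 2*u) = q^3 - 2*q^2*u + 6*q^2 - 12*q*u + 5*q - 10*u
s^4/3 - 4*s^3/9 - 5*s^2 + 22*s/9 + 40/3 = (s/3 + 1)*(s - 4)*(s - 2)*(s + 5/3)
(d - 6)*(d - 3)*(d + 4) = d^3 - 5*d^2 - 18*d + 72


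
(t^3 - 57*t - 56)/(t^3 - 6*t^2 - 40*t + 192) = (t^2 + 8*t + 7)/(t^2 + 2*t - 24)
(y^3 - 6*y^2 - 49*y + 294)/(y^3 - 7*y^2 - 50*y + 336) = (y - 7)/(y - 8)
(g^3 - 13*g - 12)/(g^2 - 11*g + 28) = (g^2 + 4*g + 3)/(g - 7)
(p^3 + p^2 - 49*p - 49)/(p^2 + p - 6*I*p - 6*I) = (p^2 - 49)/(p - 6*I)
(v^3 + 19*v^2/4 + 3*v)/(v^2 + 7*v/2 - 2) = v*(4*v + 3)/(2*(2*v - 1))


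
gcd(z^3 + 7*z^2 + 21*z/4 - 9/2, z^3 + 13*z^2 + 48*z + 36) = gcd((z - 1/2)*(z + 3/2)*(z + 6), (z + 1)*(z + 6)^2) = z + 6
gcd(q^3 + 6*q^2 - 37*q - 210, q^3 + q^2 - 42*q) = q^2 + q - 42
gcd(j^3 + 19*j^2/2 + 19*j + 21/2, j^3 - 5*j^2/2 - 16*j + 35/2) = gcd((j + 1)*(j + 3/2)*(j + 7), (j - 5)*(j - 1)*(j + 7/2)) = 1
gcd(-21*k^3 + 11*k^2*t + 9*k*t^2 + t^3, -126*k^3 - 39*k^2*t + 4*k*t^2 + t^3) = 21*k^2 + 10*k*t + t^2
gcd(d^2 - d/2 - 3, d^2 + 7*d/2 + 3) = d + 3/2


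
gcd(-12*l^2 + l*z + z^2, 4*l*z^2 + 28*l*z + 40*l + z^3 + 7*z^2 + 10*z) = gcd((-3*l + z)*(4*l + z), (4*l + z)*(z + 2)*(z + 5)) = 4*l + z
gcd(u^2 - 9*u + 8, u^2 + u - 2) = u - 1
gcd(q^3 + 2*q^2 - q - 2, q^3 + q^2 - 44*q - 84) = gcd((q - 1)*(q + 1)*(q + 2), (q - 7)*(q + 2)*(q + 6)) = q + 2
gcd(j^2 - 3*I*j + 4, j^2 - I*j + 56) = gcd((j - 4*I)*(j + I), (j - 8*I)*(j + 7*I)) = 1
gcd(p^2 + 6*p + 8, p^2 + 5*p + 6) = p + 2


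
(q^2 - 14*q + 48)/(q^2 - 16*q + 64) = (q - 6)/(q - 8)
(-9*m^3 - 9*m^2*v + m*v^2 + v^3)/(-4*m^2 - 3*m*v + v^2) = (-9*m^2 + v^2)/(-4*m + v)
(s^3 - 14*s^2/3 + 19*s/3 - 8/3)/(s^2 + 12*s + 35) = (3*s^3 - 14*s^2 + 19*s - 8)/(3*(s^2 + 12*s + 35))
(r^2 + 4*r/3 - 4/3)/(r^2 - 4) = (r - 2/3)/(r - 2)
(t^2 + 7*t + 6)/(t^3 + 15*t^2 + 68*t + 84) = (t + 1)/(t^2 + 9*t + 14)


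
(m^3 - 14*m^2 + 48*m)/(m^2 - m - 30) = m*(m - 8)/(m + 5)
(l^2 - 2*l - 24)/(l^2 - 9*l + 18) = (l + 4)/(l - 3)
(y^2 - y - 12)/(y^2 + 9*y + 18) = (y - 4)/(y + 6)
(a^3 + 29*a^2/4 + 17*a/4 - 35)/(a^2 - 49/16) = 4*(a^2 + 9*a + 20)/(4*a + 7)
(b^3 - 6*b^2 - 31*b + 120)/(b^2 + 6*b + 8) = (b^3 - 6*b^2 - 31*b + 120)/(b^2 + 6*b + 8)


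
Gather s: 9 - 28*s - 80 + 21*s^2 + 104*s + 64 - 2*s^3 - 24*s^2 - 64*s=-2*s^3 - 3*s^2 + 12*s - 7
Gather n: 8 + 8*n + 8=8*n + 16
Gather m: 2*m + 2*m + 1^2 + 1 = 4*m + 2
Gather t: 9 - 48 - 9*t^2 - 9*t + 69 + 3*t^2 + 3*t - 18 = -6*t^2 - 6*t + 12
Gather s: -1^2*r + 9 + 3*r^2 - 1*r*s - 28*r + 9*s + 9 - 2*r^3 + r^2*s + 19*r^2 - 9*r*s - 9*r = -2*r^3 + 22*r^2 - 38*r + s*(r^2 - 10*r + 9) + 18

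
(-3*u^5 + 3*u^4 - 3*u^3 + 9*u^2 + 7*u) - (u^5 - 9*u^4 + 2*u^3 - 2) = -4*u^5 + 12*u^4 - 5*u^3 + 9*u^2 + 7*u + 2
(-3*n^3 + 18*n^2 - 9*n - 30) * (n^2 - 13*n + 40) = -3*n^5 + 57*n^4 - 363*n^3 + 807*n^2 + 30*n - 1200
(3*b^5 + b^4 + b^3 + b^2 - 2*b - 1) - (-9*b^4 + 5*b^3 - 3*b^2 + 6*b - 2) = 3*b^5 + 10*b^4 - 4*b^3 + 4*b^2 - 8*b + 1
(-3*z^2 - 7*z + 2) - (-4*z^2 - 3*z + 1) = z^2 - 4*z + 1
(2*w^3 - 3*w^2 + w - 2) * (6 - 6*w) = -12*w^4 + 30*w^3 - 24*w^2 + 18*w - 12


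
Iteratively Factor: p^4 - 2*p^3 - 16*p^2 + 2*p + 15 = (p + 1)*(p^3 - 3*p^2 - 13*p + 15) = (p - 1)*(p + 1)*(p^2 - 2*p - 15) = (p - 5)*(p - 1)*(p + 1)*(p + 3)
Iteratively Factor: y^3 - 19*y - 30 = (y + 3)*(y^2 - 3*y - 10) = (y - 5)*(y + 3)*(y + 2)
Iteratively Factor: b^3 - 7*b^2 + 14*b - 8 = (b - 2)*(b^2 - 5*b + 4) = (b - 2)*(b - 1)*(b - 4)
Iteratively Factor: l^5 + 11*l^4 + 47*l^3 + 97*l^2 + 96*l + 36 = (l + 3)*(l^4 + 8*l^3 + 23*l^2 + 28*l + 12) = (l + 2)*(l + 3)*(l^3 + 6*l^2 + 11*l + 6) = (l + 1)*(l + 2)*(l + 3)*(l^2 + 5*l + 6) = (l + 1)*(l + 2)^2*(l + 3)*(l + 3)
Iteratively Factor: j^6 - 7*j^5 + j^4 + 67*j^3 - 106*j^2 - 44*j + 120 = (j - 2)*(j^5 - 5*j^4 - 9*j^3 + 49*j^2 - 8*j - 60) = (j - 5)*(j - 2)*(j^4 - 9*j^2 + 4*j + 12) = (j - 5)*(j - 2)^2*(j^3 + 2*j^2 - 5*j - 6) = (j - 5)*(j - 2)^2*(j + 1)*(j^2 + j - 6) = (j - 5)*(j - 2)^3*(j + 1)*(j + 3)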